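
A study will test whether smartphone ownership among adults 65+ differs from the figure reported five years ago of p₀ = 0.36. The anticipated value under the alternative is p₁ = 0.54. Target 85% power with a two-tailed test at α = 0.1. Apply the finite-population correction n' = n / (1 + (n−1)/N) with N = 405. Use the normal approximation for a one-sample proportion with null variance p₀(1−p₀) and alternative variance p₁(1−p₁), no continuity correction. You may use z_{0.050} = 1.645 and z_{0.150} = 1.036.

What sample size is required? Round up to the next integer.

n = 47

n = [z_{α/2}·√(p₀q₀) + z_β·√(p₁q₁)]² / (p₁ − p₀)²
  = [1.645·√(0.36·0.64) + 1.036·√(0.54·0.46)]² / (0.18)²
  = [1.645·0.4800 + 1.036·0.4984]² / 0.0324
  = [1.3059]² / 0.0324
  = 52.64
Finite-population correction (N = 405): 52.64 / (1 + (52.64 − 1)/405) = 46.69.
Round up → n = 47.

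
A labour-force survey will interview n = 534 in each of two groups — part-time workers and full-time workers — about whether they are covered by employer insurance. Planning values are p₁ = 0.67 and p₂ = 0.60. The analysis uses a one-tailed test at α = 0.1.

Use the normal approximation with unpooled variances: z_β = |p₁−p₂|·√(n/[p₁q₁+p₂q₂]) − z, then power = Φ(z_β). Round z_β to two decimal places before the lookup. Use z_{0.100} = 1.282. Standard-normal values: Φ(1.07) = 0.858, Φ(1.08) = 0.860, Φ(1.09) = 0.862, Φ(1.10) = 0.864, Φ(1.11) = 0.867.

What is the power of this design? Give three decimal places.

Power ≈ 0.864

z_β = |p₁−p₂|·√(n/[p₁q₁+p₂q₂]) − z_α
    = 0.07 · √(534/0.4611) − 1.282
    = 0.07 · 34.0309 − 1.282
    = 2.3822 − 1.282 = 1.1002 → 1.10
Power = Φ(1.10) = 0.864.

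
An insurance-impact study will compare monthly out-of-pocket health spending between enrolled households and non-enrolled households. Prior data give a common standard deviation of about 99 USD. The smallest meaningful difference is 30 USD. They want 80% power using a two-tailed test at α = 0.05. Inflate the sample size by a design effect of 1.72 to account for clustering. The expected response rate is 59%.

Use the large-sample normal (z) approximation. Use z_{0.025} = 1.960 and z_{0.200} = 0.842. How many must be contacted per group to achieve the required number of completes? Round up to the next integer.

n = 499 per group

n = (z_{α/2} + z_β)² · (σ₁² + σ₂²) / δ²
  = (1.960 + 0.842)² · (2·99² = 19602) / 30²
  = 7.8512 · 19602 / 900
  = 171.00
Design effect: 1.72 × 171.00 = 294.12.
Adjust for 59% response: 294.12 / 0.59 = 498.51.
Round up → n = 499 per group.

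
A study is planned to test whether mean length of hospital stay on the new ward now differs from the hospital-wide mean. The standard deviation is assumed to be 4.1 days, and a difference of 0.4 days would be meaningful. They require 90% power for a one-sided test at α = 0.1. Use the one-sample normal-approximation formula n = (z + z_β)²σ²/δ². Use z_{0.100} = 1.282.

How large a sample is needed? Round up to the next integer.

n = (z_α + z_β)² · σ² / δ²
  = (1.282 + 1.282)² · 4.1² / 0.4²
  = 6.5741 · 16.81 / 0.16
  = 690.69
Round up → n = 691.

n = 691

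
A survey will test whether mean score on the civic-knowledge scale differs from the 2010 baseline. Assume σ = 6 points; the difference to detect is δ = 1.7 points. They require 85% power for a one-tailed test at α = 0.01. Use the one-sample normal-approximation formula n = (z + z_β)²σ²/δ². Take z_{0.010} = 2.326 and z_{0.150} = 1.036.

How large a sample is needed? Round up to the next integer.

n = (z_α + z_β)² · σ² / δ²
  = (2.326 + 1.036)² · 6² / 1.7²
  = 11.3030 · 36 / 2.89
  = 140.80
Round up → n = 141.

n = 141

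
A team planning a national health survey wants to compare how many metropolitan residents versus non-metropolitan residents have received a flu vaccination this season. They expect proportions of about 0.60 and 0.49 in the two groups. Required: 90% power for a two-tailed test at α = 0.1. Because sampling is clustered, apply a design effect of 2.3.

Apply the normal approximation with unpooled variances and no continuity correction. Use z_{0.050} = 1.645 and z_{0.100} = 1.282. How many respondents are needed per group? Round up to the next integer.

n = 798 per group

n = (z_{α/2} + z_β)² · [p₁(1−p₁) + p₂(1−p₂)] / (p₁ − p₂)²
  = (1.645 + 1.282)² · (0.60·0.40 + 0.49·0.51) / (0.11)²
  = (2.927)² · (0.2400 + 0.2499) / 0.0121
  = 8.5673 · 0.4899 / 0.0121
  = 346.87
Design effect: 2.3 × 346.87 = 797.80.
Round up → n = 798 per group.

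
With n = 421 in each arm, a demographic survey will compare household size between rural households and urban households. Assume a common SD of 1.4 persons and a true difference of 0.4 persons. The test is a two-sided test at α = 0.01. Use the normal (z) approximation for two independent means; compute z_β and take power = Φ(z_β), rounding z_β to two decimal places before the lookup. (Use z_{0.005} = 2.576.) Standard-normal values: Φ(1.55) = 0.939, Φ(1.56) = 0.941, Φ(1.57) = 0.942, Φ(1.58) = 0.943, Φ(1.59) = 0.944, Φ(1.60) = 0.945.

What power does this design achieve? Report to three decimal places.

z_β = δ·√(n/(σ₁²+σ₂²)) − z_{α/2}
    = 0.4 · √(421/3.92) − 2.576
    = 0.4 · 10.36330 − 2.576
    = 4.1453 − 2.576 = 1.5693 → 1.57
Power = Φ(1.57) = 0.942.

Power ≈ 0.942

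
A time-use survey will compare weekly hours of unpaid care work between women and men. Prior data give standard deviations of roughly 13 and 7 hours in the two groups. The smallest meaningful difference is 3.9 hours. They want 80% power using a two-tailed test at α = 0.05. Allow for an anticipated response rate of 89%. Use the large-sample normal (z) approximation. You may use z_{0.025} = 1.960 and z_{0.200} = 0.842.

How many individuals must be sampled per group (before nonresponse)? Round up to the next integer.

n = (z_{α/2} + z_β)² · (σ₁² + σ₂²) / δ²
  = (1.960 + 0.842)² · (13² + 7² = 218) / 3.9²
  = 7.8512 · 218 / 15.21
  = 112.53
Adjust for 89% response: 112.53 / 0.89 = 126.44.
Round up → n = 127 per group.

n = 127 per group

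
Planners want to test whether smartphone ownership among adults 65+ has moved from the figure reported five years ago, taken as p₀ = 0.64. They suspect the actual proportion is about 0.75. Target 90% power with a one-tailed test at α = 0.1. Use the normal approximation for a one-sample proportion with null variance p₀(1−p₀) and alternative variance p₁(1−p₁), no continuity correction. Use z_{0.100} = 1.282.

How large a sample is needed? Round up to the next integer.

n = 114

n = [z_α·√(p₀q₀) + z_β·√(p₁q₁)]² / (p₁ − p₀)²
  = [1.282·√(0.64·0.36) + 1.282·√(0.75·0.25)]² / (0.11)²
  = [1.282·0.4800 + 1.282·0.4330]² / 0.0121
  = [1.1705]² / 0.0121
  = 113.23
Round up → n = 114.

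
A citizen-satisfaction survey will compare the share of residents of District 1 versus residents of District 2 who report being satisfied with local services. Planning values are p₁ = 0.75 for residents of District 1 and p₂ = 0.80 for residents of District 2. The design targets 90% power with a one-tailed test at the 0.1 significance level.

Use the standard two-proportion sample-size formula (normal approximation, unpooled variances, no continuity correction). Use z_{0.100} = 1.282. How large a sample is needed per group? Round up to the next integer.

n = (z_α + z_β)² · [p₁(1−p₁) + p₂(1−p₂)] / (p₁ − p₂)²
  = (1.282 + 1.282)² · (0.75·0.25 + 0.80·0.20) / (-0.05)²
  = (2.564)² · (0.1875 + 0.1600) / 0.0025
  = 6.5741 · 0.3475 / 0.0025
  = 913.80
Round up → n = 914 per group.

n = 914 per group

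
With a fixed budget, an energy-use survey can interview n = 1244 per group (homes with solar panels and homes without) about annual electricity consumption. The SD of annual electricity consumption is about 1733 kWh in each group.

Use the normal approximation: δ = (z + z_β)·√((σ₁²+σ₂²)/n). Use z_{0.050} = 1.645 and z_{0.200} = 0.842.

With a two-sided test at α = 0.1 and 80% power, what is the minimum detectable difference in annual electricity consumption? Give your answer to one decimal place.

δ = (z_{α/2} + z_β) · √((σ₁²+σ₂²)/n)
  = (1.645 + 0.842) · √(6006578/1244)
  = 2.487 · √4828.4
  = 2.487 · 69.4870
  = 172.8141

Minimum detectable difference ≈ 172.8 kWh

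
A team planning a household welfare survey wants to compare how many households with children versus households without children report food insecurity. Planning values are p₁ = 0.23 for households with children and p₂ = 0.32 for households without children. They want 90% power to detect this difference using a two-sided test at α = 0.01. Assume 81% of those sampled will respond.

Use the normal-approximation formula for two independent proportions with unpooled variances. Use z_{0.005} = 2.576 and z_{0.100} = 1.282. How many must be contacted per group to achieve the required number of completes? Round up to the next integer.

n = (z_{α/2} + z_β)² · [p₁(1−p₁) + p₂(1−p₂)] / (p₁ − p₂)²
  = (2.576 + 1.282)² · (0.23·0.77 + 0.32·0.68) / (-0.09)²
  = (3.858)² · (0.1771 + 0.2176) / 0.0081
  = 14.8842 · 0.3947 / 0.0081
  = 725.28
Adjust for 81% response: 725.28 / 0.81 = 895.41.
Round up → n = 896 per group.

n = 896 per group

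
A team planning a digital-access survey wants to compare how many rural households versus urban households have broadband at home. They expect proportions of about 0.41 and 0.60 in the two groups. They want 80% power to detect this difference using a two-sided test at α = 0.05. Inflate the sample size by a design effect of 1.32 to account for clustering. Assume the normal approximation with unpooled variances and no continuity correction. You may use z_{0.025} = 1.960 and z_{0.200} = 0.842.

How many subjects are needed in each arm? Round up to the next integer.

n = 139 per group

n = (z_{α/2} + z_β)² · [p₁(1−p₁) + p₂(1−p₂)] / (p₁ − p₂)²
  = (1.960 + 0.842)² · (0.41·0.59 + 0.60·0.40) / (-0.19)²
  = (2.802)² · (0.2419 + 0.2400) / 0.0361
  = 7.8512 · 0.4819 / 0.0361
  = 104.81
Design effect: 1.32 × 104.81 = 138.34.
Round up → n = 139 per group.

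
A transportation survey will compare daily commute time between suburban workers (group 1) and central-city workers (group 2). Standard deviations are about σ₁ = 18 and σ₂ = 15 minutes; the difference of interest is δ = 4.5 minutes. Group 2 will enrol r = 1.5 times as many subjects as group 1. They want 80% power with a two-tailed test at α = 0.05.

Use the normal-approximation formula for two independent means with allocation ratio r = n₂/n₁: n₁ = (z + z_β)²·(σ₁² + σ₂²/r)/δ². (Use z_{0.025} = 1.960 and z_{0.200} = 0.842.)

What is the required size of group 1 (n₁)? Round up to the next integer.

n₁ = (z_{α/2} + z_β)² · (σ₁² + σ₂²/r) / δ²
   = (1.960 + 0.842)² · (18² + 15²/1.5) / 4.5²
   = 7.8512 · (324 + 150) / 20.25
   = 7.8512 · 474 / 20.25
   = 183.78
Round up → n₁ = 184; n₂ = r·n₁ = 1.5 × 184 = 276.

n₁ = 184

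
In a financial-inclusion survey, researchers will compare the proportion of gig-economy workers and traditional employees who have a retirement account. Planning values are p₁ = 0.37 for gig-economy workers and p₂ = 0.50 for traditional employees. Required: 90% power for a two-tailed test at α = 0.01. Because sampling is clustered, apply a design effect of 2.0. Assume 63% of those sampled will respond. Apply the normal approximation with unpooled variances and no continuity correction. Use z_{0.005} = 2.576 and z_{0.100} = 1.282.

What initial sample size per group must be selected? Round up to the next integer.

n = (z_{α/2} + z_β)² · [p₁(1−p₁) + p₂(1−p₂)] / (p₁ − p₂)²
  = (2.576 + 1.282)² · (0.37·0.63 + 0.50·0.50) / (-0.13)²
  = (3.858)² · (0.2331 + 0.2500) / 0.0169
  = 14.8842 · 0.4831 / 0.0169
  = 425.48
Design effect: 2.0 × 425.48 = 850.95.
Adjust for 63% response: 850.95 / 0.63 = 1350.72.
Round up → n = 1351 per group.

n = 1351 per group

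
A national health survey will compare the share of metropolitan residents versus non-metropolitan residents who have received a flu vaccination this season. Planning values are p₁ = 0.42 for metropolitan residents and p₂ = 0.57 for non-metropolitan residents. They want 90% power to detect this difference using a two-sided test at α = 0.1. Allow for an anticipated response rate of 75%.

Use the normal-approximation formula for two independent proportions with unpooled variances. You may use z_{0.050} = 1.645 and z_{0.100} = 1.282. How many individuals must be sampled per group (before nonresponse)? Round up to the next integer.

n = (z_{α/2} + z_β)² · [p₁(1−p₁) + p₂(1−p₂)] / (p₁ − p₂)²
  = (1.645 + 1.282)² · (0.42·0.58 + 0.57·0.43) / (-0.15)²
  = (2.927)² · (0.2436 + 0.2451) / 0.0225
  = 8.5673 · 0.4887 / 0.0225
  = 186.08
Adjust for 75% response: 186.08 / 0.75 = 248.11.
Round up → n = 249 per group.

n = 249 per group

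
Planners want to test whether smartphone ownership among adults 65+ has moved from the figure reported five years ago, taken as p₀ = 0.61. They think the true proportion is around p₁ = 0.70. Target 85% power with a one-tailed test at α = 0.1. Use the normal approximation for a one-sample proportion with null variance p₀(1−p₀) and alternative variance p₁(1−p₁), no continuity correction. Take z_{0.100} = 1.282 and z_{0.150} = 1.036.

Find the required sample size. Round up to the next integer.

n = [z_α·√(p₀q₀) + z_β·√(p₁q₁)]² / (p₁ − p₀)²
  = [1.282·√(0.61·0.39) + 1.036·√(0.70·0.30)]² / (0.09)²
  = [1.282·0.4877 + 1.036·0.4583]² / 0.0081
  = [1.1001]² / 0.0081
  = 149.40
Round up → n = 150.

n = 150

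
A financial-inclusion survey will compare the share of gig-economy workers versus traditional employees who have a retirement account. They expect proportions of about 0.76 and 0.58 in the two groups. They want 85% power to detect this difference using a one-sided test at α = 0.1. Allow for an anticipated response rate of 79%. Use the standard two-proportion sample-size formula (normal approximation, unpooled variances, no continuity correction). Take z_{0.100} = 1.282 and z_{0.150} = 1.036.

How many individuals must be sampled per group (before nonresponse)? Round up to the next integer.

n = (z_α + z_β)² · [p₁(1−p₁) + p₂(1−p₂)] / (p₁ − p₂)²
  = (1.282 + 1.036)² · (0.76·0.24 + 0.58·0.42) / (0.18)²
  = (2.318)² · (0.1824 + 0.2436) / 0.0324
  = 5.3731 · 0.4260 / 0.0324
  = 70.65
Adjust for 79% response: 70.65 / 0.79 = 89.43.
Round up → n = 90 per group.

n = 90 per group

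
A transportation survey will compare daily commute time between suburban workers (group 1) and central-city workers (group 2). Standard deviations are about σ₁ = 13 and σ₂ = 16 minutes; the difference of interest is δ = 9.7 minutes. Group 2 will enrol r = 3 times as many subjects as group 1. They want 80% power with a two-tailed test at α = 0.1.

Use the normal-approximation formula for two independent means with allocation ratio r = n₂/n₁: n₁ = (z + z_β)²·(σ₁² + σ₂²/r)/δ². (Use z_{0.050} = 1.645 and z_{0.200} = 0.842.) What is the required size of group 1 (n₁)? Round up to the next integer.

n₁ = 17

n₁ = (z_{α/2} + z_β)² · (σ₁² + σ₂²/r) / δ²
   = (1.645 + 0.842)² · (13² + 16²/3) / 9.7²
   = 6.1852 · (169 + 85.3333) / 94.09
   = 6.1852 · 254.3333 / 94.09
   = 16.72
Round up → n₁ = 17; n₂ = r·n₁ = 3 × 17 = 51.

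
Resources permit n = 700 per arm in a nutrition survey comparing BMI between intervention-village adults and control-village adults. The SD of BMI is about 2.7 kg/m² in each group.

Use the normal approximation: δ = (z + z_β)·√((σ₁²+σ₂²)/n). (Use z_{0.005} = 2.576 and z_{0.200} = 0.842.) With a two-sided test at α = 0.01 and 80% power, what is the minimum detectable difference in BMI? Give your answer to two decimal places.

δ = (z_{α/2} + z_β) · √((σ₁²+σ₂²)/n)
  = (2.576 + 0.842) · √(14.58/700)
  = 3.418 · √0.02083
  = 3.418 · 0.1443
  = 0.4933

Minimum detectable difference ≈ 0.49 kg/m²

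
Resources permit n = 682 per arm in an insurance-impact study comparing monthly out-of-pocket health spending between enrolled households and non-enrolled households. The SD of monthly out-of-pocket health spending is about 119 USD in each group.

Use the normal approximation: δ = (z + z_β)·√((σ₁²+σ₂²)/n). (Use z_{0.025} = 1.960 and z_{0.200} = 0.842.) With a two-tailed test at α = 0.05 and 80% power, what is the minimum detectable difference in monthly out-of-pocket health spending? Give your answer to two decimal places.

Minimum detectable difference ≈ 18.06 USD

δ = (z_{α/2} + z_β) · √((σ₁²+σ₂²)/n)
  = (1.960 + 0.842) · √(28322/682)
  = 2.802 · √41.5279
  = 2.802 · 6.4442
  = 18.0567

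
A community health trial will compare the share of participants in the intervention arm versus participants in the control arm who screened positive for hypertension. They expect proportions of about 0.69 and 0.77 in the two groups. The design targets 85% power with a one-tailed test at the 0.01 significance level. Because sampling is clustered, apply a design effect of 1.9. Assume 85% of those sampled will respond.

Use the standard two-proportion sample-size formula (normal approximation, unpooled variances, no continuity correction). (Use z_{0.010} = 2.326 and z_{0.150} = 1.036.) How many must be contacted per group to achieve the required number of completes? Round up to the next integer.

n = (z_α + z_β)² · [p₁(1−p₁) + p₂(1−p₂)] / (p₁ − p₂)²
  = (2.326 + 1.036)² · (0.69·0.31 + 0.77·0.23) / (-0.08)²
  = (3.362)² · (0.2139 + 0.1771) / 0.0064
  = 11.3030 · 0.3910 / 0.0064
  = 690.55
Design effect: 1.9 × 690.55 = 1312.04.
Adjust for 85% response: 1312.04 / 0.85 = 1543.57.
Round up → n = 1544 per group.

n = 1544 per group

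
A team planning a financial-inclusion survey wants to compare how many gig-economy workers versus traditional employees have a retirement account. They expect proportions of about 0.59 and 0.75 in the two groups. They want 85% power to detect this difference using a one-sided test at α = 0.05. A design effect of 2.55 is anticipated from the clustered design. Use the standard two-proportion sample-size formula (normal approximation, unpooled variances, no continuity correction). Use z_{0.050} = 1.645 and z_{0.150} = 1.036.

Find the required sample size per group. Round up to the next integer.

n = (z_α + z_β)² · [p₁(1−p₁) + p₂(1−p₂)] / (p₁ − p₂)²
  = (1.645 + 1.036)² · (0.59·0.41 + 0.75·0.25) / (-0.16)²
  = (2.681)² · (0.2419 + 0.1875) / 0.0256
  = 7.1878 · 0.4294 / 0.0256
  = 120.56
Design effect: 2.55 × 120.56 = 307.44.
Round up → n = 308 per group.

n = 308 per group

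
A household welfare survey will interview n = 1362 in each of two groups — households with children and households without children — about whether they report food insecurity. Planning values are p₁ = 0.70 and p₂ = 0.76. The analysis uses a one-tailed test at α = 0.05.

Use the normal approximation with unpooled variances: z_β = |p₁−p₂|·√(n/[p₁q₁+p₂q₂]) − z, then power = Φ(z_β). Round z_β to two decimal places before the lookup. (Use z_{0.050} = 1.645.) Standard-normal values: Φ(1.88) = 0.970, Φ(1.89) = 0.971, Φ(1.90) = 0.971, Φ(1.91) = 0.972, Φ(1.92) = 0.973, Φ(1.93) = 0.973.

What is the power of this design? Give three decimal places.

z_β = |p₁−p₂|·√(n/[p₁q₁+p₂q₂]) − z_α
    = 0.06 · √(1362/0.3924) − 1.645
    = 0.06 · 58.9148 − 1.645
    = 3.5349 − 1.645 = 1.8899 → 1.89
Power = Φ(1.89) = 0.971.

Power ≈ 0.971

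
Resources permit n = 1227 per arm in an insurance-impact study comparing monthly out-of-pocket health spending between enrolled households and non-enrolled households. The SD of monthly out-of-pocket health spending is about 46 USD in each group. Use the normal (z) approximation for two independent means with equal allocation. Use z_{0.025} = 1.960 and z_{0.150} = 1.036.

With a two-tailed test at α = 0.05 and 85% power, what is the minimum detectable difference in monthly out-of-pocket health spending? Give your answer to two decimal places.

Minimum detectable difference ≈ 5.56 USD

δ = (z_{α/2} + z_β) · √((σ₁²+σ₂²)/n)
  = (1.960 + 1.036) · √(4232/1227)
  = 2.996 · √3.4491
  = 2.996 · 1.8572
  = 5.5641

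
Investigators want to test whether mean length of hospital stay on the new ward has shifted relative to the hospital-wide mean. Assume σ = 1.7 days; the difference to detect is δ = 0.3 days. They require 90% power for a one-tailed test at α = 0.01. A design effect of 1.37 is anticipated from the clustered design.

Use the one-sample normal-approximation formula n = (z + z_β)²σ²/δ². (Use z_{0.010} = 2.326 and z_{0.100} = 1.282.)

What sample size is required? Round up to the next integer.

n = 573

n = (z_α + z_β)² · σ² / δ²
  = (2.326 + 1.282)² · 1.7² / 0.3²
  = 13.0177 · 2.89 / 0.09
  = 418.01
Design effect: 1.37 × 418.01 = 572.68.
Round up → n = 573.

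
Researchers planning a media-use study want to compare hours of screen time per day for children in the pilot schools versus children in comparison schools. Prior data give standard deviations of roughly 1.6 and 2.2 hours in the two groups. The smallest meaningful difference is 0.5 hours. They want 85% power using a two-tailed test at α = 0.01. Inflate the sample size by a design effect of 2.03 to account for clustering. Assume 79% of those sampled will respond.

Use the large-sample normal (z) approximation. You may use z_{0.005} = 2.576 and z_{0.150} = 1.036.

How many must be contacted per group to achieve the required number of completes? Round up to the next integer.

n = 993 per group

n = (z_{α/2} + z_β)² · (σ₁² + σ₂²) / δ²
  = (2.576 + 1.036)² · (1.6² + 2.2² = 7.4) / 0.5²
  = 13.0465 · 7.4 / 0.25
  = 386.18
Design effect: 2.03 × 386.18 = 783.94.
Adjust for 79% response: 783.94 / 0.79 = 992.33.
Round up → n = 993 per group.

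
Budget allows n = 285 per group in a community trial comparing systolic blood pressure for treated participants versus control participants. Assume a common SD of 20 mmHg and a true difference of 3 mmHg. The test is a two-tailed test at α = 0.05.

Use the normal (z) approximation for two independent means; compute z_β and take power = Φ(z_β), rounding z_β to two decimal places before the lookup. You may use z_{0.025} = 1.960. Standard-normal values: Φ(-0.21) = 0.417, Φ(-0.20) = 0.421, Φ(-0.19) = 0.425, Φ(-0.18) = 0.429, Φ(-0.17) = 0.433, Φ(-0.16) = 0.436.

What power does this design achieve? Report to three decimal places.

Power ≈ 0.433

z_β = δ·√(n/(σ₁²+σ₂²)) − z_{α/2}
    = 3 · √(285/800) − 1.960
    = 3 · 0.59687 − 1.960
    = 1.7906 − 1.960 = -0.1694 → -0.17
Power = Φ(-0.17) = 0.433.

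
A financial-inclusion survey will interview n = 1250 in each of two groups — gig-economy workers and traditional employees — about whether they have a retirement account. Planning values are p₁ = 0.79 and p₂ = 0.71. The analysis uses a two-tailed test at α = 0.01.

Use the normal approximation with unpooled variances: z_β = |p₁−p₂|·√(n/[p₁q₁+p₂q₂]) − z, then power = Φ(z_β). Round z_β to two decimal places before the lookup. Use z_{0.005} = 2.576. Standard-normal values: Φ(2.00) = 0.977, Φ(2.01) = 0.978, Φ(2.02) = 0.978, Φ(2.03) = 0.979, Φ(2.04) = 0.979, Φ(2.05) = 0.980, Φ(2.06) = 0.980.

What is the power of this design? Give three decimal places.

Power ≈ 0.980

z_β = |p₁−p₂|·√(n/[p₁q₁+p₂q₂]) − z_{α/2}
    = 0.08 · √(1250/0.3718) − 2.576
    = 0.08 · 57.9830 − 2.576
    = 4.6386 − 2.576 = 2.0626 → 2.06
Power = Φ(2.06) = 0.980.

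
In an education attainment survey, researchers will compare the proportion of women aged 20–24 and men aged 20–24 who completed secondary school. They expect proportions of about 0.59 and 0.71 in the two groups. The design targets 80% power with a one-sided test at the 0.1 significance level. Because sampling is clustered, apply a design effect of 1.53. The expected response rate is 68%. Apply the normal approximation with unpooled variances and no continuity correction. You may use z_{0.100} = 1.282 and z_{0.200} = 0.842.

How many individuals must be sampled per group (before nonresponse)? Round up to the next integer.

n = (z_α + z_β)² · [p₁(1−p₁) + p₂(1−p₂)] / (p₁ − p₂)²
  = (1.282 + 0.842)² · (0.59·0.41 + 0.71·0.29) / (-0.12)²
  = (2.124)² · (0.2419 + 0.2059) / 0.0144
  = 4.5114 · 0.4478 / 0.0144
  = 140.29
Design effect: 1.53 × 140.29 = 214.65.
Adjust for 68% response: 214.65 / 0.68 = 315.66.
Round up → n = 316 per group.

n = 316 per group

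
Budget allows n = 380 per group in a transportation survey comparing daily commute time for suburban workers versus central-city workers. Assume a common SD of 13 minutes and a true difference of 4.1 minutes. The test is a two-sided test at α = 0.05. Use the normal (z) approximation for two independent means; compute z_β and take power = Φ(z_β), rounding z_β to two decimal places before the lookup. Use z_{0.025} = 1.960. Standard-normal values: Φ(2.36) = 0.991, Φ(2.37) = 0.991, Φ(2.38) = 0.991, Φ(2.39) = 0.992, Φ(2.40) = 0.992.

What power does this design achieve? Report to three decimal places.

Power ≈ 0.992

z_β = δ·√(n/(σ₁²+σ₂²)) − z_{α/2}
    = 4.1 · √(380/338) − 1.960
    = 4.1 · 1.06031 − 1.960
    = 4.3473 − 1.960 = 2.3873 → 2.39
Power = Φ(2.39) = 0.992.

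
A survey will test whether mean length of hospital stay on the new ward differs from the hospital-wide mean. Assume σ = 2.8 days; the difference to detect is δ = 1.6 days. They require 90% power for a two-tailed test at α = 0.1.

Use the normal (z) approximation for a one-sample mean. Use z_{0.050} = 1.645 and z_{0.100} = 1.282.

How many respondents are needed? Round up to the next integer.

n = (z_{α/2} + z_β)² · σ² / δ²
  = (1.645 + 1.282)² · 2.8² / 1.6²
  = 8.5673 · 7.84 / 2.56
  = 26.24
Round up → n = 27.

n = 27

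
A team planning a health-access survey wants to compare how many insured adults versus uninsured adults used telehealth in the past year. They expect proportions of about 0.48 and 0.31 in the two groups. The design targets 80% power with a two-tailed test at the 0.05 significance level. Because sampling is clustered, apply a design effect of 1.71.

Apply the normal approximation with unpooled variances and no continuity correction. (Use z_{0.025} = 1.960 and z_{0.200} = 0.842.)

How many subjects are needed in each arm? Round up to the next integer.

n = 216 per group

n = (z_{α/2} + z_β)² · [p₁(1−p₁) + p₂(1−p₂)] / (p₁ − p₂)²
  = (1.960 + 0.842)² · (0.48·0.52 + 0.31·0.69) / (0.17)²
  = (2.802)² · (0.2496 + 0.2139) / 0.0289
  = 7.8512 · 0.4635 / 0.0289
  = 125.92
Design effect: 1.71 × 125.92 = 215.32.
Round up → n = 216 per group.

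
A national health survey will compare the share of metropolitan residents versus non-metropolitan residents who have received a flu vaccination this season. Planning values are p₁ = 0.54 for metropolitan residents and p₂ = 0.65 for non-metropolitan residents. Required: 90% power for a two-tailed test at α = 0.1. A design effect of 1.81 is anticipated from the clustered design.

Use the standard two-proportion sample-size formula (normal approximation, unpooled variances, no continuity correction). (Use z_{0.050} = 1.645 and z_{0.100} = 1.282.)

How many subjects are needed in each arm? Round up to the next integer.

n = 610 per group

n = (z_{α/2} + z_β)² · [p₁(1−p₁) + p₂(1−p₂)] / (p₁ − p₂)²
  = (1.645 + 1.282)² · (0.54·0.46 + 0.65·0.35) / (-0.11)²
  = (2.927)² · (0.2484 + 0.2275) / 0.0121
  = 8.5673 · 0.4759 / 0.0121
  = 336.96
Design effect: 1.81 × 336.96 = 609.89.
Round up → n = 610 per group.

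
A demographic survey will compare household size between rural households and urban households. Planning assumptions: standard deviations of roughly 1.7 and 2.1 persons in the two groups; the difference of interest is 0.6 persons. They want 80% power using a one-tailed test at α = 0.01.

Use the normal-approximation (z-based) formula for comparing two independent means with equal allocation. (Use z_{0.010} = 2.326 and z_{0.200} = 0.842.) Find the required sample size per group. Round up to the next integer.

n = (z_α + z_β)² · (σ₁² + σ₂²) / δ²
  = (2.326 + 0.842)² · (1.7² + 2.1² = 7.3) / 0.6²
  = 10.0362 · 7.3 / 0.36
  = 203.51
Round up → n = 204 per group.

n = 204 per group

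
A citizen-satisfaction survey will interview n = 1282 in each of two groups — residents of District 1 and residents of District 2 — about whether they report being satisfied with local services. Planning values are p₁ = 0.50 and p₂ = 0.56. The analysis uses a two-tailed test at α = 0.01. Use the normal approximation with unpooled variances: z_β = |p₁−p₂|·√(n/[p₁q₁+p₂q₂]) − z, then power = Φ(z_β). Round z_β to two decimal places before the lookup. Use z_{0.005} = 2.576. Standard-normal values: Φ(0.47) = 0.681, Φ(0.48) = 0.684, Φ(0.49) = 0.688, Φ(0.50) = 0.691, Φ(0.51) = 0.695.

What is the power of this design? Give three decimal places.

z_β = |p₁−p₂|·√(n/[p₁q₁+p₂q₂]) − z_{α/2}
    = 0.06 · √(1282/0.4964) − 2.576
    = 0.06 · 50.8192 − 2.576
    = 3.0492 − 2.576 = 0.4732 → 0.47
Power = Φ(0.47) = 0.681.

Power ≈ 0.681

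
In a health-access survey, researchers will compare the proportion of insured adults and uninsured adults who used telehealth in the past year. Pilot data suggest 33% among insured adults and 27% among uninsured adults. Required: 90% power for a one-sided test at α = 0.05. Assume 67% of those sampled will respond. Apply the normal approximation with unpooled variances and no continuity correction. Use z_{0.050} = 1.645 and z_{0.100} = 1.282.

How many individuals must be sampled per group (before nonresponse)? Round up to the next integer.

n = 1486 per group

n = (z_α + z_β)² · [p₁(1−p₁) + p₂(1−p₂)] / (p₁ − p₂)²
  = (1.645 + 1.282)² · (0.33·0.67 + 0.27·0.73) / (0.06)²
  = (2.927)² · (0.2211 + 0.1971) / 0.0036
  = 8.5673 · 0.4182 / 0.0036
  = 995.24
Adjust for 67% response: 995.24 / 0.67 = 1485.43.
Round up → n = 1486 per group.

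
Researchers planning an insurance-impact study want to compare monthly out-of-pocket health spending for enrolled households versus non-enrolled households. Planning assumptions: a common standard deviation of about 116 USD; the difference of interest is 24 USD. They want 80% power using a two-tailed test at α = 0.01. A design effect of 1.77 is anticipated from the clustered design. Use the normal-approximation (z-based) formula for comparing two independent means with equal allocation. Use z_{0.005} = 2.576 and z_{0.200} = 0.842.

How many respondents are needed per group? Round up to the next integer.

n = (z_{α/2} + z_β)² · (σ₁² + σ₂²) / δ²
  = (2.576 + 0.842)² · (2·116² = 26912) / 24²
  = 11.6827 · 26912 / 576
  = 545.84
Design effect: 1.77 × 545.84 = 966.14.
Round up → n = 967 per group.

n = 967 per group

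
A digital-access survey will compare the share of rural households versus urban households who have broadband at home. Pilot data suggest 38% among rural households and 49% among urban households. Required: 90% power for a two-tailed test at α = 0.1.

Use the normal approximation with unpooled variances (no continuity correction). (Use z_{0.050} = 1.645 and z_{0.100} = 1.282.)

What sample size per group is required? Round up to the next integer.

n = 344 per group

n = (z_{α/2} + z_β)² · [p₁(1−p₁) + p₂(1−p₂)] / (p₁ − p₂)²
  = (1.645 + 1.282)² · (0.38·0.62 + 0.49·0.51) / (-0.11)²
  = (2.927)² · (0.2356 + 0.2499) / 0.0121
  = 8.5673 · 0.4855 / 0.0121
  = 343.76
Round up → n = 344 per group.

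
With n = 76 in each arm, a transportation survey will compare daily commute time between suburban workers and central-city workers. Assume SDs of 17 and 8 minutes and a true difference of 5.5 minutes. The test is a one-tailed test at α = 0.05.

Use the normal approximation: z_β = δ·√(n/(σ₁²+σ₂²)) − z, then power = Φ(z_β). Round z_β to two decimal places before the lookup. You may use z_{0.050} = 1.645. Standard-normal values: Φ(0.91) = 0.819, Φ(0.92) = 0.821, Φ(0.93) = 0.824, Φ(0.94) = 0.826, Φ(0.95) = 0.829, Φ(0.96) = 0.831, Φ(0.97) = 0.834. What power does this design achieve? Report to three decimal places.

z_β = δ·√(n/(σ₁²+σ₂²)) − z_α
    = 5.5 · √(76/353) − 1.645
    = 5.5 · 0.46400 − 1.645
    = 2.5520 − 1.645 = 0.9070 → 0.91
Power = Φ(0.91) = 0.819.

Power ≈ 0.819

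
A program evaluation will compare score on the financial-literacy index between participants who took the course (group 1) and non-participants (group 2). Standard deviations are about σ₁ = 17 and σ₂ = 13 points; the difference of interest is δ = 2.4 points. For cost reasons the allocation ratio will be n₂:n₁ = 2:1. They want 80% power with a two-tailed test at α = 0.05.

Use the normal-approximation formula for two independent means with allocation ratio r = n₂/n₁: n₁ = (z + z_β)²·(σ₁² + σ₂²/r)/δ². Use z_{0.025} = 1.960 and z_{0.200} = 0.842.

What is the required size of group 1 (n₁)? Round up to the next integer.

n₁ = (z_{α/2} + z_β)² · (σ₁² + σ₂²/r) / δ²
   = (1.960 + 0.842)² · (17² + 13²/2) / 2.4²
   = 7.8512 · (289 + 84.5) / 5.76
   = 7.8512 · 373.5 / 5.76
   = 509.10
Round up → n₁ = 510; n₂ = r·n₁ = 2 × 510 = 1020.

n₁ = 510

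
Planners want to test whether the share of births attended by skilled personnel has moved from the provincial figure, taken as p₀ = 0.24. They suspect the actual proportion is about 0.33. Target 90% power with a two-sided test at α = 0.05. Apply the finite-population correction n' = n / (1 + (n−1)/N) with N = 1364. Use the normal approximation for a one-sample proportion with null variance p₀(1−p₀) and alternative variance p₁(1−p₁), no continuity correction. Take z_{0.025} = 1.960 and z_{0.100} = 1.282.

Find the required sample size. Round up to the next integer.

n = 216

n = [z_{α/2}·√(p₀q₀) + z_β·√(p₁q₁)]² / (p₁ − p₀)²
  = [1.960·√(0.24·0.76) + 1.282·√(0.33·0.67)]² / (0.09)²
  = [1.960·0.4271 + 1.282·0.4702]² / 0.0081
  = [1.4399]² / 0.0081
  = 255.96
Finite-population correction (N = 1364): 255.96 / (1 + (255.96 − 1)/1364) = 215.65.
Round up → n = 216.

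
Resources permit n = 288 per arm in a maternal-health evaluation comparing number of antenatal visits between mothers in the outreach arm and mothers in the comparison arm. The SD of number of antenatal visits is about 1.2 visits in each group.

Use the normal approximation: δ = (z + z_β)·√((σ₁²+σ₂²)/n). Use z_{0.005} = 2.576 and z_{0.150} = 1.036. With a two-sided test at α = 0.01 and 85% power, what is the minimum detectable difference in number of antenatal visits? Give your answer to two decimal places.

Minimum detectable difference ≈ 0.36 visits

δ = (z_{α/2} + z_β) · √((σ₁²+σ₂²)/n)
  = (2.576 + 1.036) · √(2.88/288)
  = 3.612 · √0.01
  = 3.612 · 0.1000
  = 0.3612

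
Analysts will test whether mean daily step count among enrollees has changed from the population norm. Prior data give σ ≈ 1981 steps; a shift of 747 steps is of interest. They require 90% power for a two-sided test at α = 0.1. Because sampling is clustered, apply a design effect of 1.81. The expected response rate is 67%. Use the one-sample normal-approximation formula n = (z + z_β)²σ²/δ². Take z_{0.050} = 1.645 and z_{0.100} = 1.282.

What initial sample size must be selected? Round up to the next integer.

n = (z_{α/2} + z_β)² · σ² / δ²
  = (1.645 + 1.282)² · 1981² / 747²
  = 8.5673 · 3924361 / 558009
  = 60.25
Design effect: 1.81 × 60.25 = 109.06.
Adjust for 67% response: 109.06 / 0.67 = 162.77.
Round up → n = 163.

n = 163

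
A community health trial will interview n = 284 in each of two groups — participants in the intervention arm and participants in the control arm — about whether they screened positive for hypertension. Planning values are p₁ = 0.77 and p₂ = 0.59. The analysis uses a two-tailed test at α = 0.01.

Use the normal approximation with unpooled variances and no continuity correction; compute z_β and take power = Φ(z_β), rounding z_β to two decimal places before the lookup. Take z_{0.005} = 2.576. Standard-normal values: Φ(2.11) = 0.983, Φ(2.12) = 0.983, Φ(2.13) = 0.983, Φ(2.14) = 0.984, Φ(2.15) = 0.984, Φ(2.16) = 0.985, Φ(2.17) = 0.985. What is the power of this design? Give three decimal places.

Power ≈ 0.983

z_β = |p₁−p₂|·√(n/[p₁q₁+p₂q₂]) − z_{α/2}
    = 0.18 · √(284/0.4190) − 2.576
    = 0.18 · 26.0347 − 2.576
    = 4.6862 − 2.576 = 2.1102 → 2.11
Power = Φ(2.11) = 0.983.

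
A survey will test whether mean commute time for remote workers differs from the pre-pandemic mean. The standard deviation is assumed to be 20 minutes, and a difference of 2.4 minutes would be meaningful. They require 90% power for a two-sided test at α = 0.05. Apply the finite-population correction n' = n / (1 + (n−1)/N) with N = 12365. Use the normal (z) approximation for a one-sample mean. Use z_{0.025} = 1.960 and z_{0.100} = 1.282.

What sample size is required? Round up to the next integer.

n = 690

n = (z_{α/2} + z_β)² · σ² / δ²
  = (1.960 + 1.282)² · 20² / 2.4²
  = 10.5106 · 400 / 5.76
  = 729.90
Finite-population correction (N = 12365): 729.90 / (1 + (729.90 − 1)/12365) = 689.27.
Round up → n = 690.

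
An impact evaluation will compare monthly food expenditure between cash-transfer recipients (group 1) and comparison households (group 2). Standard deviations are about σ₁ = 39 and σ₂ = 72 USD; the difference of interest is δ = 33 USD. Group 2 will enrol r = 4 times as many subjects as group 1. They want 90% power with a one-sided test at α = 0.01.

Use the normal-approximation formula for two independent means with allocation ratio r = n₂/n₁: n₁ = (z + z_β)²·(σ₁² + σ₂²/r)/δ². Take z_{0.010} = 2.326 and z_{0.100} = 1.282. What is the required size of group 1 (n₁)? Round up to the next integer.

n₁ = (z_α + z_β)² · (σ₁² + σ₂²/r) / δ²
   = (2.326 + 1.282)² · (39² + 72²/4) / 33²
   = 13.0177 · (1521 + 1296) / 1089
   = 13.0177 · 2817 / 1089
   = 33.67
Round up → n₁ = 34; n₂ = r·n₁ = 4 × 34 = 136.

n₁ = 34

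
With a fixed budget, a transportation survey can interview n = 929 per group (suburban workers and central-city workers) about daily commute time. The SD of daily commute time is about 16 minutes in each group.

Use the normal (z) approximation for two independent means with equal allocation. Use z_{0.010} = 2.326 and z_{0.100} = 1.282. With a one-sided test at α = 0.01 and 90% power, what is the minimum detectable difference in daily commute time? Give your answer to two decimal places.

Minimum detectable difference ≈ 2.68 minutes

δ = (z_α + z_β) · √((σ₁²+σ₂²)/n)
  = (2.326 + 1.282) · √(512/929)
  = 3.608 · √0.55113
  = 3.608 · 0.7424
  = 2.6785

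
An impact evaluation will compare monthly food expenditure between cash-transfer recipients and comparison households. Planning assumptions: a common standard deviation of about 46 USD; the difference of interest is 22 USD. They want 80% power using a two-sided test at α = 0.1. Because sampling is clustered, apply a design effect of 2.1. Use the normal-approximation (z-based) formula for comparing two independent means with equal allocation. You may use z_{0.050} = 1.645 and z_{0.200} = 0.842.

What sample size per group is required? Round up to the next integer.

n = (z_{α/2} + z_β)² · (σ₁² + σ₂²) / δ²
  = (1.645 + 0.842)² · (2·46² = 4232) / 22²
  = 6.1852 · 4232 / 484
  = 54.08
Design effect: 2.1 × 54.08 = 113.57.
Round up → n = 114 per group.

n = 114 per group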